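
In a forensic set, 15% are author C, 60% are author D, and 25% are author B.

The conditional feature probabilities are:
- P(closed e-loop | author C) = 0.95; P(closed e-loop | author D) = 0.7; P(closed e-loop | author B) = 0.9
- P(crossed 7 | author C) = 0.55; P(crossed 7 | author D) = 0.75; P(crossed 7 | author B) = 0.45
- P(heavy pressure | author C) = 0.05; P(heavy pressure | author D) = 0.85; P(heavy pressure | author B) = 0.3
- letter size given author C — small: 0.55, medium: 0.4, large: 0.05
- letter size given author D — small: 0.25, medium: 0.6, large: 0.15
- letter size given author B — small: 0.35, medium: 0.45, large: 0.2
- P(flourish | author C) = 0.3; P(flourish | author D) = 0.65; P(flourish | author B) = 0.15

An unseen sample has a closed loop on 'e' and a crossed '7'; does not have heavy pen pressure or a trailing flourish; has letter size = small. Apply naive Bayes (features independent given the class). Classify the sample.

author C

author C: 0.15 × 0.95 × 0.55 × (1−0.05) × 0.55 × (1−0.3) = 0.02866565625
author D: 0.6 × 0.7 × 0.75 × (1−0.85) × 0.25 × (1−0.65) = 0.004134375
author B: 0.25 × 0.9 × 0.45 × (1−0.3) × 0.35 × (1−0.15) = 0.0210853125
Highest score → author C.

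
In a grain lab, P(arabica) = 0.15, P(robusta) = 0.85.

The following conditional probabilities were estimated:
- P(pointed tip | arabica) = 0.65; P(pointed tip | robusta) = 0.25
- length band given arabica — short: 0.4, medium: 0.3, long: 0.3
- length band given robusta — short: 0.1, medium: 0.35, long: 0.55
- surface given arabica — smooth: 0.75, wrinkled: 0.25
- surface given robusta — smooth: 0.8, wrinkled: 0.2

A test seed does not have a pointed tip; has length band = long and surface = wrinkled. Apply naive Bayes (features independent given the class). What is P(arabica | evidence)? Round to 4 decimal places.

arabica: 0.15 × (1−0.65) × 0.3 × 0.25 = 0.0039375
robusta: 0.85 × (1−0.25) × 0.55 × 0.2 = 0.070125
P(arabica | x) = 0.0039375 / 0.0740625 ≈ 0.0532

0.0532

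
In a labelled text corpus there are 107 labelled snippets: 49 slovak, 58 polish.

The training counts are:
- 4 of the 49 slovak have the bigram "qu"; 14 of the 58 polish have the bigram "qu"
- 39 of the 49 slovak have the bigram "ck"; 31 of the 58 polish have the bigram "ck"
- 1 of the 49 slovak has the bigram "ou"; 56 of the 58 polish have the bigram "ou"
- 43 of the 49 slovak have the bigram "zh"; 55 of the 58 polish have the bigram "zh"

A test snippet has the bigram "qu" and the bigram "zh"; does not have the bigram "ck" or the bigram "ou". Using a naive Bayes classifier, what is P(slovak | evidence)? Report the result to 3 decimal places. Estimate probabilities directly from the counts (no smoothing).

0.767

slovak: (49/107) × (4/49) × (10/49) × (48/49) × (43/49) ≈ 0.0065584
polish: (58/107) × (14/58) × (27/58) × (2/58) × (55/58) ≈ 0.00199167
P(slovak | x) = 0.0065584 / 0.00855007 ≈ 0.767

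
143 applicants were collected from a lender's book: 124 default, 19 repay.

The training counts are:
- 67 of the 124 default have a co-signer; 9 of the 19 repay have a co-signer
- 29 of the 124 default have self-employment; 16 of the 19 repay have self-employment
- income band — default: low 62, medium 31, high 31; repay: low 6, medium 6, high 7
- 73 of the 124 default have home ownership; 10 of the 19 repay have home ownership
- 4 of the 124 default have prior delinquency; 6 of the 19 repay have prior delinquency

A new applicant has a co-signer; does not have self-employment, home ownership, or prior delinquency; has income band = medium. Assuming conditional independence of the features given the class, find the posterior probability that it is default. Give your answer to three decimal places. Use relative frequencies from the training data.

0.972

default: (124/143) × (67/124) × (95/124) × (31/124) × (51/124) × (120/124) ≈ 0.0357181
repay: (19/143) × (9/19) × (3/19) × (6/19) × (9/19) × (13/19) ≈ 0.00101707
P(default | x) = 0.0357181 / 0.03673517 ≈ 0.972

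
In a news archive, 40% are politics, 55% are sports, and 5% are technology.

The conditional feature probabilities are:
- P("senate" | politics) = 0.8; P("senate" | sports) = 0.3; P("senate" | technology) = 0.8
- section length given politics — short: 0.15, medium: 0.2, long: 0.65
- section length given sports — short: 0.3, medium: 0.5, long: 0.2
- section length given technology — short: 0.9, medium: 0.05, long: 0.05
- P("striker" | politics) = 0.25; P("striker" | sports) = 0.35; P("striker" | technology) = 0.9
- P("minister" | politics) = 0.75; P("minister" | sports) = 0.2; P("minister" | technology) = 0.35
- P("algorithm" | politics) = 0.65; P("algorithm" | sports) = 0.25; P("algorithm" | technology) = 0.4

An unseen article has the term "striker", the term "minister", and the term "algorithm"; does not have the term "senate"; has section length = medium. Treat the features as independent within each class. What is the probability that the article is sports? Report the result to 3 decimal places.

politics: 0.4 × (1−0.8) × 0.2 × 0.25 × 0.75 × 0.65 = 0.00195
sports: 0.55 × (1−0.3) × 0.5 × 0.35 × 0.2 × 0.25 = 0.00336875
technology: 0.05 × (1−0.8) × 0.05 × 0.9 × 0.35 × 0.4 = 0.000063
P(sports | x) = 0.00336875 / 0.00538175 ≈ 0.626

0.626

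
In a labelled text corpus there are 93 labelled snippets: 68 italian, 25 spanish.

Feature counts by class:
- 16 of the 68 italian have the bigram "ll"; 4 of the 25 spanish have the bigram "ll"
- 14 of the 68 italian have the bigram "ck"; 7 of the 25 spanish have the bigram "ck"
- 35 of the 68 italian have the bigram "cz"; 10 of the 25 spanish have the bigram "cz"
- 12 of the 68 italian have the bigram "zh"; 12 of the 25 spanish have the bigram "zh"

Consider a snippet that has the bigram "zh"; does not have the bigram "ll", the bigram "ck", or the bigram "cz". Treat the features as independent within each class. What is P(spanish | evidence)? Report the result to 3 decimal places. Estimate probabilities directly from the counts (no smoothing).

0.552

italian: (68/93) × (52/68) × (54/68) × (33/68) × (12/68) ≈ 0.0380262
spanish: (25/93) × (21/25) × (18/25) × (15/25) × (12/25) ≈ 0.0468232
P(spanish | x) = 0.0468232 / 0.0848494 ≈ 0.552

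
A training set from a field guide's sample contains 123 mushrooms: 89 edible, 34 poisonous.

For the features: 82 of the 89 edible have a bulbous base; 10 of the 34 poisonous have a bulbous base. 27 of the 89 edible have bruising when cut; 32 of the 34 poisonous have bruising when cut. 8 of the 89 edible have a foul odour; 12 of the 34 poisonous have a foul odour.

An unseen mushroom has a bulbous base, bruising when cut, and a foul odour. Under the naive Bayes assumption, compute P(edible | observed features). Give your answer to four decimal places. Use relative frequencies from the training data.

0.4023

edible: (89/123) × (82/89) × (27/89) × (8/89) ≈ 0.0181795
poisonous: (34/123) × (10/34) × (32/34) × (12/34) ≈ 0.0270065
P(edible | x) = 0.0181795 / 0.045186 ≈ 0.4023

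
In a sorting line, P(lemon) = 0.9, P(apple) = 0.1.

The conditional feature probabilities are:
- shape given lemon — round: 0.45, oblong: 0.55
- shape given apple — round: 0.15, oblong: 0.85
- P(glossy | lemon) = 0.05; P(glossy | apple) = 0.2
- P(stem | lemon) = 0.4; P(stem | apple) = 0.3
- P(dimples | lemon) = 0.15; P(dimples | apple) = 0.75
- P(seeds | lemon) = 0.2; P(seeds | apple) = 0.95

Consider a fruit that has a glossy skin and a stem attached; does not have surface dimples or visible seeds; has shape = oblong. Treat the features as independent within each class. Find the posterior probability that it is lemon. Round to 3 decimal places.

lemon: 0.9 × 0.55 × 0.05 × 0.4 × (1−0.15) × (1−0.2) = 0.006732
apple: 0.1 × 0.85 × 0.2 × 0.3 × (1−0.75) × (1−0.95) = 0.00006375
P(lemon | x) = 0.006732 / 0.00679575 ≈ 0.991

0.991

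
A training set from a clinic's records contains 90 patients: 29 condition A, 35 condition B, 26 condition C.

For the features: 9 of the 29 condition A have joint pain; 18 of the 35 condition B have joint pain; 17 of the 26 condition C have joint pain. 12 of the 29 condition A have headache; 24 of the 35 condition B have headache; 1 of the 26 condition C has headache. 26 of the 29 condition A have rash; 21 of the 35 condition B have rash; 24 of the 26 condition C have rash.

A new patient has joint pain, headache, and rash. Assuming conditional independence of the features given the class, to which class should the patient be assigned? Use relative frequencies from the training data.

condition B

condition A: (29/90) × (9/29) × (12/29) × (26/29) ≈ 0.0370987
condition B: (35/90) × (18/35) × (24/35) × (21/35) ≈ 0.0822857
condition C: (26/90) × (17/26) × (1/26) × (24/26) ≈ 0.00670611
Highest score → condition B.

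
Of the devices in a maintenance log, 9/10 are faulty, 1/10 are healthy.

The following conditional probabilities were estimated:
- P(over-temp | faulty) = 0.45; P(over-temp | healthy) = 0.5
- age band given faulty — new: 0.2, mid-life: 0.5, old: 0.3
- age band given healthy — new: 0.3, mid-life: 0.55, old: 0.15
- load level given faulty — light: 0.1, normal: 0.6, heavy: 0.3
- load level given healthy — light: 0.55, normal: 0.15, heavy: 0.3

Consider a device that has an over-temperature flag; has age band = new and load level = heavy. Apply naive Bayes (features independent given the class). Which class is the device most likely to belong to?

faulty

faulty: 0.9 × 0.45 × 0.2 × 0.3 = 0.0243
healthy: 0.1 × 0.5 × 0.3 × 0.3 = 0.0045
Highest score → faulty.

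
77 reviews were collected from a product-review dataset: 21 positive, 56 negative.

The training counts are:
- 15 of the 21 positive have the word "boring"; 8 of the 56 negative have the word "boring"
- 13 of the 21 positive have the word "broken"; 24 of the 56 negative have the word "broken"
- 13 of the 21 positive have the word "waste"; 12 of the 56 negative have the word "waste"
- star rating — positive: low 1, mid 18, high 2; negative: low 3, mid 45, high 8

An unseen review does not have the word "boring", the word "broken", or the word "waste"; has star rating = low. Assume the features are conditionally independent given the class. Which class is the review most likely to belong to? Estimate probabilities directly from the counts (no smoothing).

positive: (21/77) × (6/21) × (8/21) × (8/21) × (1/21) ≈ 0.000538496
negative: (56/77) × (48/56) × (32/56) × (44/56) × (3/56) ≈ 0.0149938
Highest score → negative.

negative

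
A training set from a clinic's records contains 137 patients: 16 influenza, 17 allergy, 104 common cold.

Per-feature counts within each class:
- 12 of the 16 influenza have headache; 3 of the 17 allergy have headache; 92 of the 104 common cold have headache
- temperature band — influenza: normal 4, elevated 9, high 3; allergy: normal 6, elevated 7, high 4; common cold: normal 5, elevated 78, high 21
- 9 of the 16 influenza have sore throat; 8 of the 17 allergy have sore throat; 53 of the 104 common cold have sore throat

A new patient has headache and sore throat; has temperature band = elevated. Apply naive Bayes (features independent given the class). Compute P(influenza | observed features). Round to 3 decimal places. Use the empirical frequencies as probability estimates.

0.096

influenza: (16/137) × (12/16) × (9/16) × (9/16) ≈ 0.0277144
allergy: (17/137) × (3/17) × (7/17) × (8/17) ≈ 0.00424317
common cold: (104/137) × (92/104) × (78/104) × (53/104) ≈ 0.256668
P(influenza | x) = 0.0277144 / 0.28862557 ≈ 0.096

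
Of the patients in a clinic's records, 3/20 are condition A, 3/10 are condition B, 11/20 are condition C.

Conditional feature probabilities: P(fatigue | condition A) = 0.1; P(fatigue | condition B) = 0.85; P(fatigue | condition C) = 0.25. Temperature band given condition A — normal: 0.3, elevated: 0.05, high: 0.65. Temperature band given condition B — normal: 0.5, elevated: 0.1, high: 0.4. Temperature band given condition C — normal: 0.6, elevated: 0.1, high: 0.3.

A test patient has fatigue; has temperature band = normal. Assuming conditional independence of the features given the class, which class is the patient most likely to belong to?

condition A: 0.15 × 0.1 × 0.3 = 0.0045
condition B: 0.3 × 0.85 × 0.5 = 0.1275
condition C: 0.55 × 0.25 × 0.6 = 0.0825
Highest score → condition B.

condition B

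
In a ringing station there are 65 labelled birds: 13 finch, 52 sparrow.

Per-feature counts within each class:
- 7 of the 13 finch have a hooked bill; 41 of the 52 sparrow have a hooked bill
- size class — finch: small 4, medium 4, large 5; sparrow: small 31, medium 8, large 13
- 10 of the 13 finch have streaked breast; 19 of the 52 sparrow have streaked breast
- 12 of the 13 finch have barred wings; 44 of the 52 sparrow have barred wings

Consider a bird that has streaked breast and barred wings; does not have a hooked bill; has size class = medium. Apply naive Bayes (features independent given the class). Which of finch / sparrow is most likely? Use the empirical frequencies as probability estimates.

finch

finch: (13/65) × (6/13) × (4/13) × (10/13) × (12/13) ≈ 0.0201674
sparrow: (52/65) × (11/52) × (8/52) × (19/52) × (44/52) ≈ 0.00804944
Highest score → finch.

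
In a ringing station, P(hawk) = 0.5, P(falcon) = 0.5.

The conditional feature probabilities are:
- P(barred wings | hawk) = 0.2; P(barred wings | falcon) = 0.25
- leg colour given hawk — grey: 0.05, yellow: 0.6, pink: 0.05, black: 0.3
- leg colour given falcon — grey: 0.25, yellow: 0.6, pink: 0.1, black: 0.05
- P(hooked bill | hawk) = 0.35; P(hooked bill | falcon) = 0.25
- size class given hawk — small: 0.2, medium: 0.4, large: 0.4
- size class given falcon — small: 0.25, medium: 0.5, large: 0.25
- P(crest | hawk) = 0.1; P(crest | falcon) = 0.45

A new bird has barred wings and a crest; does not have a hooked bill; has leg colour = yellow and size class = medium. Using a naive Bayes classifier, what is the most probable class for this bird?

falcon

hawk: 0.5 × 0.2 × 0.6 × (1−0.35) × 0.4 × 0.1 = 0.00156
falcon: 0.5 × 0.25 × 0.6 × (1−0.25) × 0.5 × 0.45 = 0.01265625
Highest score → falcon.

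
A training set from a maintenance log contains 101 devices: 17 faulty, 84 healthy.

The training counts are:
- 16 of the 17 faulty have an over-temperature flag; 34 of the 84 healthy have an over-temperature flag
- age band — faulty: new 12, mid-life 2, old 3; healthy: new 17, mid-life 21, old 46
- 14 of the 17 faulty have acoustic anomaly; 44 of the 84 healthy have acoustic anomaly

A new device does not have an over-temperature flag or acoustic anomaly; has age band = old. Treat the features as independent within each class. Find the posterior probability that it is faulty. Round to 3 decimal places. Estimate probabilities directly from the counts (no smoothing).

faulty: (17/101) × (1/17) × (3/17) × (3/17) ≈ 0.000308335
healthy: (84/101) × (50/84) × (46/84) × (40/84) ≈ 0.129095
P(faulty | x) = 0.000308335 / 0.129403335 ≈ 0.002

0.002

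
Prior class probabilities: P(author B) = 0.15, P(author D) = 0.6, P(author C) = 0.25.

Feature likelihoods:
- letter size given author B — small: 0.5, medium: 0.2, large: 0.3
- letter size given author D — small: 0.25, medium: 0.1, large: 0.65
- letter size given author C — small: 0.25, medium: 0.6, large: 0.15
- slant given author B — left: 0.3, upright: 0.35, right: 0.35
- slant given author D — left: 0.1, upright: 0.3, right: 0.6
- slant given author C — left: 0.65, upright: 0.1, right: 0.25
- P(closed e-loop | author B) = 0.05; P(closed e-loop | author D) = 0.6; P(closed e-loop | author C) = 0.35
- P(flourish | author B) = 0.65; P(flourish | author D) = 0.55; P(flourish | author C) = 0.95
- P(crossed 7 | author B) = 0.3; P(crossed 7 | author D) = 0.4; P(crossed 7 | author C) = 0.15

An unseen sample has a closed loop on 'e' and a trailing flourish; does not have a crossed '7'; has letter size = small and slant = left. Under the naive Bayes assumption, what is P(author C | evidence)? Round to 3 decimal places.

author B: 0.15 × 0.5 × 0.3 × 0.05 × 0.65 × (1−0.3) = 0.000511875
author D: 0.6 × 0.25 × 0.1 × 0.6 × 0.55 × (1−0.4) = 0.00297
author C: 0.25 × 0.25 × 0.65 × 0.35 × 0.95 × (1−0.15) = 0.011481640625
P(author C | x) = 0.011481640625 / 0.014963515625 ≈ 0.767

0.767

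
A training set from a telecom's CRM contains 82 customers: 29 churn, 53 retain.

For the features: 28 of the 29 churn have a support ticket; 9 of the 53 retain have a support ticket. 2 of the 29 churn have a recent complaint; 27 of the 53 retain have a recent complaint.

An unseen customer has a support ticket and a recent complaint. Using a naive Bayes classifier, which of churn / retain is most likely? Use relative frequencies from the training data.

retain

churn: (29/82) × (28/29) × (2/29) ≈ 0.0235492
retain: (53/82) × (9/53) × (27/53) ≈ 0.0559135
Highest score → retain.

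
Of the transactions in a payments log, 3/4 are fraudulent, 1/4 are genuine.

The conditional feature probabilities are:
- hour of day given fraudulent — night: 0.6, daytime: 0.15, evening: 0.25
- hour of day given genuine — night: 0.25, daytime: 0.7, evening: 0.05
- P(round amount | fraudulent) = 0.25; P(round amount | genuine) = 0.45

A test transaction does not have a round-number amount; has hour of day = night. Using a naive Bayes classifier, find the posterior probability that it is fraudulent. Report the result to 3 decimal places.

fraudulent: 0.75 × 0.6 × (1−0.25) = 0.3375
genuine: 0.25 × 0.25 × (1−0.45) = 0.034375
P(fraudulent | x) = 0.3375 / 0.371875 ≈ 0.908

0.908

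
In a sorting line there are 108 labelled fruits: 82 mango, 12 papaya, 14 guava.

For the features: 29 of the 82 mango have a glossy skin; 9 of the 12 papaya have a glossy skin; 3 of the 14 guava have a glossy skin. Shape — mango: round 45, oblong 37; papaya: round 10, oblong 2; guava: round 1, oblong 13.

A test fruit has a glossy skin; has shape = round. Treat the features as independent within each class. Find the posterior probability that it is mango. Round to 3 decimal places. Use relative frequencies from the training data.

mango: (82/108) × (29/82) × (45/82) ≈ 0.147358
papaya: (12/108) × (9/12) × (10/12) ≈ 0.0694444
guava: (14/108) × (3/14) × (1/14) ≈ 0.00198413
P(mango | x) = 0.147358 / 0.21878653 ≈ 0.674

0.674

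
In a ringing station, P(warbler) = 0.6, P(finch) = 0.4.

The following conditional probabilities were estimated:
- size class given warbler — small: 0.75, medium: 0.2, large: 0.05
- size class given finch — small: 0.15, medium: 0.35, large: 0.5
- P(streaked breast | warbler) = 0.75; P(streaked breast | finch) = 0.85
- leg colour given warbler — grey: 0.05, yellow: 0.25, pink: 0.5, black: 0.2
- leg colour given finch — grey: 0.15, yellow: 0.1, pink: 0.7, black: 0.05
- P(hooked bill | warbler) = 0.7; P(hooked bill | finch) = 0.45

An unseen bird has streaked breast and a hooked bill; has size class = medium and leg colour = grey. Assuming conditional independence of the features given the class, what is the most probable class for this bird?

finch

warbler: 0.6 × 0.2 × 0.75 × 0.05 × 0.7 = 0.00315
finch: 0.4 × 0.35 × 0.85 × 0.15 × 0.45 = 0.0080325
Highest score → finch.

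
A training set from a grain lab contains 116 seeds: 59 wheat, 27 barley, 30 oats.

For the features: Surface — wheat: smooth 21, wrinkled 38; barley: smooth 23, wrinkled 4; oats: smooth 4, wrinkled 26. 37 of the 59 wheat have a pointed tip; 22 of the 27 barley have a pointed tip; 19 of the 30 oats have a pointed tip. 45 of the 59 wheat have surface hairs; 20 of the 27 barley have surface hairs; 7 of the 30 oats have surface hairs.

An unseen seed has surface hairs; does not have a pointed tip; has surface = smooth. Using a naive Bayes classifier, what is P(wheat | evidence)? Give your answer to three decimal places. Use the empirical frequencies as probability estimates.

wheat: (59/116) × (21/59) × (22/59) × (45/59) ≈ 0.0514864
barley: (27/116) × (23/27) × (5/27) × (20/27) ≈ 0.0271983
oats: (30/116) × (4/30) × (11/30) × (7/30) ≈ 0.00295019
P(wheat | x) = 0.0514864 / 0.08163489 ≈ 0.631

0.631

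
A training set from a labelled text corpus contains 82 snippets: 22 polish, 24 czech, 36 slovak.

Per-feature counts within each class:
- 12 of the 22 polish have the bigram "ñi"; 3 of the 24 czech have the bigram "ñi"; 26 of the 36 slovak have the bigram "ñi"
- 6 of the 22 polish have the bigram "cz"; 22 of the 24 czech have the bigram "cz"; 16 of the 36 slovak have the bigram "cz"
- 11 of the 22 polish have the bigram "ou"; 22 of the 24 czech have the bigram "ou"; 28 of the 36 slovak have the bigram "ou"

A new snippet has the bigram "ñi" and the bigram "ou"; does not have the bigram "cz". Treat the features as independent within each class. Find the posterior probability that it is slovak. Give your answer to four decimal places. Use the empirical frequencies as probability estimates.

polish: (22/82) × (12/22) × (16/22) × (11/22) ≈ 0.0532151
czech: (24/82) × (3/24) × (2/24) × (22/24) ≈ 0.00279472
slovak: (36/82) × (26/36) × (20/36) × (28/36) ≈ 0.137007
P(slovak | x) = 0.137007 / 0.19301682 ≈ 0.7098

0.7098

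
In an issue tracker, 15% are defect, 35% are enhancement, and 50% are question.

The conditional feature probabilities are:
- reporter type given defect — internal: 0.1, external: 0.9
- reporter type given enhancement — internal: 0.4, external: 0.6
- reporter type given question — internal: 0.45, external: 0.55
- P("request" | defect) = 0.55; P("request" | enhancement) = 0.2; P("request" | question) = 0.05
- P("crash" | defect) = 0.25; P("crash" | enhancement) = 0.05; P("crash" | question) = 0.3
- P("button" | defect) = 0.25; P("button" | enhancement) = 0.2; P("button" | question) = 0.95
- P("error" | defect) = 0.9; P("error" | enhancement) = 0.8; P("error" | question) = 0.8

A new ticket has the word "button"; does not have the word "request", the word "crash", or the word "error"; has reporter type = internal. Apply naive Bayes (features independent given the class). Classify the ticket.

defect: 0.15 × 0.1 × (1−0.55) × (1−0.25) × 0.25 × (1−0.9) = 0.0001265625
enhancement: 0.35 × 0.4 × (1−0.2) × (1−0.05) × 0.2 × (1−0.8) = 0.004256
question: 0.5 × 0.45 × (1−0.05) × (1−0.3) × 0.95 × (1−0.8) = 0.02842875
Highest score → question.

question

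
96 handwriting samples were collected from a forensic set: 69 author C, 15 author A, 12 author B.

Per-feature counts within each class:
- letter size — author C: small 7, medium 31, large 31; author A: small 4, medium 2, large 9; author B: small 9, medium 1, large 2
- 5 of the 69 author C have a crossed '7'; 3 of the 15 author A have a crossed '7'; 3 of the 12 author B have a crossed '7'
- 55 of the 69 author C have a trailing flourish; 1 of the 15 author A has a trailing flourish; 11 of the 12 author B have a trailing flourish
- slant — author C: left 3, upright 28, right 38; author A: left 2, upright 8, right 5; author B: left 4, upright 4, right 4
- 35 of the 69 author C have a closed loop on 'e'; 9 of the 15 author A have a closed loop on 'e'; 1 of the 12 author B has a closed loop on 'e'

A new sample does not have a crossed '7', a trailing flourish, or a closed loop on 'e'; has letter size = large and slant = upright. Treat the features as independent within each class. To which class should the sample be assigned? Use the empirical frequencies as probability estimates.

author A

author C: (69/96) × (31/69) × (64/69) × (14/69) × (28/69) × (34/69) ≈ 0.0121518
author A: (15/96) × (9/15) × (12/15) × (14/15) × (8/15) × (6/15) ≈ 0.0149333
author B: (12/96) × (2/12) × (9/12) × (1/12) × (4/12) × (11/12) ≈ 0.000397859
Highest score → author A.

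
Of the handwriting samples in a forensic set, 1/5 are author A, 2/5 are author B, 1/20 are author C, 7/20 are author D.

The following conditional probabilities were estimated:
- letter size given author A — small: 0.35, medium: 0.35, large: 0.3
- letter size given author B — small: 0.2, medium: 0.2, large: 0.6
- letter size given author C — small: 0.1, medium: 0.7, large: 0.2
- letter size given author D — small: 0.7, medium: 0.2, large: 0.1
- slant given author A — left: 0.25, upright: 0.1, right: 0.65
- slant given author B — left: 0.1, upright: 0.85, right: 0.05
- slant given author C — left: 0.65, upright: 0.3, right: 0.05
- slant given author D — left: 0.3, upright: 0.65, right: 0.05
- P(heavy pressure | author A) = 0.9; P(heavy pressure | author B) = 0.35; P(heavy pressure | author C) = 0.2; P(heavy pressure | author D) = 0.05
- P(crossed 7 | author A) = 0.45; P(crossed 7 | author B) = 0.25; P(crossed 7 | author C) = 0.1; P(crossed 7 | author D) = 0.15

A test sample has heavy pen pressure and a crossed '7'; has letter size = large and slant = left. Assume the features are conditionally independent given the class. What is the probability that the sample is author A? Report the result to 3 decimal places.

0.725

author A: 0.2 × 0.3 × 0.25 × 0.9 × 0.45 = 0.006075
author B: 0.4 × 0.6 × 0.1 × 0.35 × 0.25 = 0.0021
author C: 0.05 × 0.2 × 0.65 × 0.2 × 0.1 = 0.00013
author D: 0.35 × 0.1 × 0.3 × 0.05 × 0.15 = 0.00007875
P(author A | x) = 0.006075 / 0.00838375 ≈ 0.725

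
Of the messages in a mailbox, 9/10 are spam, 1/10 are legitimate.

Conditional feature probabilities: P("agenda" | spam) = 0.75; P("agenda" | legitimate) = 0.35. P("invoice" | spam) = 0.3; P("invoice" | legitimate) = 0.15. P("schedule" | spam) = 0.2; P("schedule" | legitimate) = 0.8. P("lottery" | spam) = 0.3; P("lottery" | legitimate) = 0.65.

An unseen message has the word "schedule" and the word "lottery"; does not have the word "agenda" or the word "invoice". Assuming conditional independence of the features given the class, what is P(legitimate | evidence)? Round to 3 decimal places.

0.752

spam: 0.9 × (1−0.75) × (1−0.3) × 0.2 × 0.3 = 0.00945
legitimate: 0.1 × (1−0.35) × (1−0.15) × 0.8 × 0.65 = 0.02873
P(legitimate | x) = 0.02873 / 0.03818 ≈ 0.752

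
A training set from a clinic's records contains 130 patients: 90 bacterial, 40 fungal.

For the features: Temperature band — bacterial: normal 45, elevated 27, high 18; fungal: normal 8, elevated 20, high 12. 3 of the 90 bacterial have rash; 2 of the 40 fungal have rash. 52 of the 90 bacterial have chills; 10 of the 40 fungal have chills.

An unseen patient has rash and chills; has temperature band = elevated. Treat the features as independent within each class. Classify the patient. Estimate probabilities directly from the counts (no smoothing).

bacterial: (90/130) × (27/90) × (3/90) × (52/90) = 0.004
fungal: (40/130) × (20/40) × (2/40) × (10/40) ≈ 0.00192308
Highest score → bacterial.

bacterial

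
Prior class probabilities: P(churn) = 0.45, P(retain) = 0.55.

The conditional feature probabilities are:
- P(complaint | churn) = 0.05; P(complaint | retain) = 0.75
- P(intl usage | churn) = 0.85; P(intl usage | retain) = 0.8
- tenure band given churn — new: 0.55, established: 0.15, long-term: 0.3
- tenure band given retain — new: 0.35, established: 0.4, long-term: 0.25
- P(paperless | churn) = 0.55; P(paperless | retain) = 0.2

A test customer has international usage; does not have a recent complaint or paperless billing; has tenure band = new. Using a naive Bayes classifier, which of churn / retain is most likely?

churn

churn: 0.45 × (1−0.05) × 0.85 × 0.55 × (1−0.55) = 0.0899353125
retain: 0.55 × (1−0.75) × 0.8 × 0.35 × (1−0.2) = 0.0308
Highest score → churn.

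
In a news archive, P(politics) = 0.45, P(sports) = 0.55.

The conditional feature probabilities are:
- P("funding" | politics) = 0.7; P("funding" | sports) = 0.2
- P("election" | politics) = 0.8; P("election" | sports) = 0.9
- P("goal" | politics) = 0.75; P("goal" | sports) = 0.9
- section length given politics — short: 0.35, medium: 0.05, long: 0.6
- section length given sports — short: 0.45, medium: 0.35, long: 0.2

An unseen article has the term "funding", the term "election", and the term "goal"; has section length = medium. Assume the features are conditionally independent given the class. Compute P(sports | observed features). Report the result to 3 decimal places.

politics: 0.45 × 0.7 × 0.8 × 0.75 × 0.05 = 0.00945
sports: 0.55 × 0.2 × 0.9 × 0.9 × 0.35 = 0.031185
P(sports | x) = 0.031185 / 0.040635 ≈ 0.767

0.767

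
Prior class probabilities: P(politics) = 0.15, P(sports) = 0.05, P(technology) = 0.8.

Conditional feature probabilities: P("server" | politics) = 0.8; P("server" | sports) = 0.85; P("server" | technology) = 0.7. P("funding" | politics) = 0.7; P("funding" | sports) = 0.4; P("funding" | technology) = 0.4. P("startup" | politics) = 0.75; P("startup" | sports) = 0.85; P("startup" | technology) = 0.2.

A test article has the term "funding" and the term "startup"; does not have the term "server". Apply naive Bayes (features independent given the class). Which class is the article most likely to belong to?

technology

politics: 0.15 × (1−0.8) × 0.7 × 0.75 = 0.01575
sports: 0.05 × (1−0.85) × 0.4 × 0.85 = 0.00255
technology: 0.8 × (1−0.7) × 0.4 × 0.2 = 0.0192
Highest score → technology.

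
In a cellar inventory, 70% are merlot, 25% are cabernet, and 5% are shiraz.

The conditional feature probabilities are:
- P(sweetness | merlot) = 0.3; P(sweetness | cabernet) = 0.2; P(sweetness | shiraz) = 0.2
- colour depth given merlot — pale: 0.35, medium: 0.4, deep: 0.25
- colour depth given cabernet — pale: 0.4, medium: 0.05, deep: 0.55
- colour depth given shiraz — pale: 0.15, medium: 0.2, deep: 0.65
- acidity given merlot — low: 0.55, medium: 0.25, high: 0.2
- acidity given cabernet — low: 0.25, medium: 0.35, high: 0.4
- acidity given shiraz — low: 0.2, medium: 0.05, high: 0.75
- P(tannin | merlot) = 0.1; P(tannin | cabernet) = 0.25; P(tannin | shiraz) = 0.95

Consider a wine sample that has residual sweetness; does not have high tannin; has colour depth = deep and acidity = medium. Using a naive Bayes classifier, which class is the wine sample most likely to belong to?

merlot

merlot: 0.7 × 0.3 × 0.25 × 0.25 × (1−0.1) = 0.0118125
cabernet: 0.25 × 0.2 × 0.55 × 0.35 × (1−0.25) = 0.00721875
shiraz: 0.05 × 0.2 × 0.65 × 0.05 × (1−0.95) = 0.00001625
Highest score → merlot.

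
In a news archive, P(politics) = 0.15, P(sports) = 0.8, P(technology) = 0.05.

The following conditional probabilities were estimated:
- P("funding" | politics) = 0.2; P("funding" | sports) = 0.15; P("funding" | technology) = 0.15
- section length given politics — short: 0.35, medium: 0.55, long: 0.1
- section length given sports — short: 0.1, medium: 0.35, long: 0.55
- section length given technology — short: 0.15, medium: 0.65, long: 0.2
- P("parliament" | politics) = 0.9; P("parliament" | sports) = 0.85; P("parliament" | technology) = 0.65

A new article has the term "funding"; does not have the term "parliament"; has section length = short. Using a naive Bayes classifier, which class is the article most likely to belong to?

sports

politics: 0.15 × 0.2 × 0.35 × (1−0.9) = 0.00105
sports: 0.8 × 0.15 × 0.1 × (1−0.85) = 0.0018
technology: 0.05 × 0.15 × 0.15 × (1−0.65) = 0.00039375
Highest score → sports.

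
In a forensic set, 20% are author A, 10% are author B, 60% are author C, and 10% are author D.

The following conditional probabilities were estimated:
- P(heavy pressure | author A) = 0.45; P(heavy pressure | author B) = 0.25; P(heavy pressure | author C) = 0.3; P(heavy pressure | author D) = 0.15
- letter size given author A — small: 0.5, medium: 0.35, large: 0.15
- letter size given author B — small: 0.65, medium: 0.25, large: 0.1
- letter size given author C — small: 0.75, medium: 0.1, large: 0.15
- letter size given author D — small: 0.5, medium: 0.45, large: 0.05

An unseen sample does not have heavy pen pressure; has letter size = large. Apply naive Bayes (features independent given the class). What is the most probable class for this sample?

author C

author A: 0.2 × (1−0.45) × 0.15 = 0.0165
author B: 0.1 × (1−0.25) × 0.1 = 0.0075
author C: 0.6 × (1−0.3) × 0.15 = 0.063
author D: 0.1 × (1−0.15) × 0.05 = 0.00425
Highest score → author C.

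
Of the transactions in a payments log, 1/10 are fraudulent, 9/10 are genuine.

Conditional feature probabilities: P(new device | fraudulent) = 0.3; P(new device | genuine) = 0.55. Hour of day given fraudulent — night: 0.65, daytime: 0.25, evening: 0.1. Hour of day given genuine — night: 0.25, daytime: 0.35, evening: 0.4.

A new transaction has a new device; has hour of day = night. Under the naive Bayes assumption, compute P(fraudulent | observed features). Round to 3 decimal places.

0.136

fraudulent: 0.1 × 0.3 × 0.65 = 0.0195
genuine: 0.9 × 0.55 × 0.25 = 0.12375
P(fraudulent | x) = 0.0195 / 0.14325 ≈ 0.136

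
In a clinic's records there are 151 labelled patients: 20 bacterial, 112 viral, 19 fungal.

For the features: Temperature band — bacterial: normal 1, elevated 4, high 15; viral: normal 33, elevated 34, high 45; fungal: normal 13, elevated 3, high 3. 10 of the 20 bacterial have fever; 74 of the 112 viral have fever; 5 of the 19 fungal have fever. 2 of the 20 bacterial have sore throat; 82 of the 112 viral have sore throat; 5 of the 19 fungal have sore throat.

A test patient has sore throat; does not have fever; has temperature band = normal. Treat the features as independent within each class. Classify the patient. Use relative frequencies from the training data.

bacterial: (20/151) × (1/20) × (10/20) × (2/20) ≈ 0.000331126
viral: (112/151) × (33/112) × (38/112) × (82/112) ≈ 0.0542873
fungal: (19/151) × (13/19) × (14/19) × (5/19) ≈ 0.0166939
Highest score → viral.

viral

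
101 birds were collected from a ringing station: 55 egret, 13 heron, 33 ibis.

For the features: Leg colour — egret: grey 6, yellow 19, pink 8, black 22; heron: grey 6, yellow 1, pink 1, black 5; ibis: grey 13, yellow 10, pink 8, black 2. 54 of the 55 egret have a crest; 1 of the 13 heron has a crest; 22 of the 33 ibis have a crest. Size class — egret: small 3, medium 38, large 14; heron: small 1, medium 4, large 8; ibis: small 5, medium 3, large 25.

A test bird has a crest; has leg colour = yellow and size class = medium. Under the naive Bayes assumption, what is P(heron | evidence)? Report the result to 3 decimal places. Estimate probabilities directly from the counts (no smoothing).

egret: (55/101) × (19/55) × (54/55) × (38/55) ≈ 0.12761
heron: (13/101) × (1/13) × (1/13) × (4/13) ≈ 0.000234343
ibis: (33/101) × (10/33) × (22/33) × (3/33) ≈ 0.0060006
P(heron | x) = 0.000234343 / 0.133844943 ≈ 0.002

0.002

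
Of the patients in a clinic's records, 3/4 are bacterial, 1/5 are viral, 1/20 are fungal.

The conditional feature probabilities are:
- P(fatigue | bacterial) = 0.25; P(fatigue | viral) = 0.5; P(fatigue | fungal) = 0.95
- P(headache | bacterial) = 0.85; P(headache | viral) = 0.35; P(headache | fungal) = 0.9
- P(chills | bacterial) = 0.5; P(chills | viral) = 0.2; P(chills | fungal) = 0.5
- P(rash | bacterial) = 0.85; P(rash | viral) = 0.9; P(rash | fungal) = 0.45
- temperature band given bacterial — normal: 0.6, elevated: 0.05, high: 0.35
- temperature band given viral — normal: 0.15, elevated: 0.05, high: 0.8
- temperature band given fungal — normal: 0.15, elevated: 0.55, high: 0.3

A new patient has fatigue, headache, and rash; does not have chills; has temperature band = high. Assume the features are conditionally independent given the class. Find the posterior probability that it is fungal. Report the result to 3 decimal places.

0.062

bacterial: 0.75 × 0.25 × 0.85 × (1−0.5) × 0.85 × 0.35 = 0.02370703125
viral: 0.2 × 0.5 × 0.35 × (1−0.2) × 0.9 × 0.8 = 0.02016
fungal: 0.05 × 0.95 × 0.9 × (1−0.5) × 0.45 × 0.3 = 0.002885625
P(fungal | x) = 0.002885625 / 0.04675265625 ≈ 0.062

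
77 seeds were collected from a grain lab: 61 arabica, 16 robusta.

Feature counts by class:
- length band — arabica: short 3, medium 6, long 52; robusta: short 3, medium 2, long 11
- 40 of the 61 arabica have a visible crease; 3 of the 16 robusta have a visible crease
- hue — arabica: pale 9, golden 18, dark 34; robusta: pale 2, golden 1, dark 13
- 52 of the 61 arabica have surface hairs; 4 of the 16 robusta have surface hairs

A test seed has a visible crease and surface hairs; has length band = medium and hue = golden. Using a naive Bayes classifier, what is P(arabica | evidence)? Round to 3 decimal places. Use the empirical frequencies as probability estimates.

0.994

arabica: (61/77) × (6/61) × (40/61) × (18/61) × (52/61) ≈ 0.0128531
robusta: (16/77) × (2/16) × (3/16) × (1/16) × (4/16) ≈ 0.0000760958
P(arabica | x) = 0.0128531 / 0.0129291958 ≈ 0.994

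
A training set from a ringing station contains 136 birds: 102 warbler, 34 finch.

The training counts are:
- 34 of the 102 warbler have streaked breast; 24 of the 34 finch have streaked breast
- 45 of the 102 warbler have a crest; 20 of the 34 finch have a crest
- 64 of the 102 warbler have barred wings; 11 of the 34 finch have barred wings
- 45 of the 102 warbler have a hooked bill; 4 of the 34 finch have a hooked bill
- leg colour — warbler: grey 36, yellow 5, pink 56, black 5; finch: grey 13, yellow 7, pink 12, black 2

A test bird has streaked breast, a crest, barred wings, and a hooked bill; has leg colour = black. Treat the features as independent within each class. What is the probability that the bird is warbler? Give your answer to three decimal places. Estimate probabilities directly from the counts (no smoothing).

warbler: (102/136) × (34/102) × (45/102) × (64/102) × (45/102) × (5/102) ≈ 0.00149663
finch: (34/136) × (24/34) × (20/34) × (11/34) × (4/34) × (2/34) ≈ 0.000232418
P(warbler | x) = 0.00149663 / 0.001729048 ≈ 0.866

0.866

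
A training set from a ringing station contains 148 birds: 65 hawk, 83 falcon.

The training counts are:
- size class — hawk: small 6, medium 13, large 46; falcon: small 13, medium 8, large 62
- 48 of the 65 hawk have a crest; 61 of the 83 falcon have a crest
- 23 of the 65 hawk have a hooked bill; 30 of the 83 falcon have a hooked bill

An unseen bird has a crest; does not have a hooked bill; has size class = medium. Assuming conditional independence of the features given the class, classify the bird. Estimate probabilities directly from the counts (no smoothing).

hawk

hawk: (65/148) × (13/65) × (48/65) × (42/65) ≈ 0.0419127
falcon: (83/148) × (8/83) × (61/83) × (53/83) ≈ 0.0253675
Highest score → hawk.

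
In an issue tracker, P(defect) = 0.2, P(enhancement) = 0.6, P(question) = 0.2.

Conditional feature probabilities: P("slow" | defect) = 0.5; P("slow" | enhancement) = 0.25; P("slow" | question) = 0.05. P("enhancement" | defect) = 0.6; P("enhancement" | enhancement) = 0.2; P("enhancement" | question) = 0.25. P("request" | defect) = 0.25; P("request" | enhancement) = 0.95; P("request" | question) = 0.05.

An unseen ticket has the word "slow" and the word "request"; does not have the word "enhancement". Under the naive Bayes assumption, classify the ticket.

defect: 0.2 × 0.5 × (1−0.6) × 0.25 = 0.01
enhancement: 0.6 × 0.25 × (1−0.2) × 0.95 = 0.114
question: 0.2 × 0.05 × (1−0.25) × 0.05 = 0.000375
Highest score → enhancement.

enhancement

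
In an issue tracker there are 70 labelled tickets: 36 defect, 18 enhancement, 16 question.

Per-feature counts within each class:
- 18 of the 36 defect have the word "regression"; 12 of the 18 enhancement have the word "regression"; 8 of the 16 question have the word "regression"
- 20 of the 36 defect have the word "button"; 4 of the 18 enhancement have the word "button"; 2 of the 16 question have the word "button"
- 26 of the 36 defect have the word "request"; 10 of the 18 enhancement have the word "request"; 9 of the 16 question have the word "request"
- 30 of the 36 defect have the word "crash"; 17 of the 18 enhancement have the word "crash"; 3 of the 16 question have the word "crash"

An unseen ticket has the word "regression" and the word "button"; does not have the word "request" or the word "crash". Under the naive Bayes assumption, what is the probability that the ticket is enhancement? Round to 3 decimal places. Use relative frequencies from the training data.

0.074

defect: (36/70) × (18/36) × (20/36) × (10/36) × (6/36) ≈ 0.00661376
enhancement: (18/70) × (12/18) × (4/18) × (8/18) × (1/18) ≈ 0.000940623
question: (16/70) × (8/16) × (2/16) × (7/16) × (13/16) = 0.005078125
P(enhancement | x) = 0.000940623 / 0.012632508 ≈ 0.074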